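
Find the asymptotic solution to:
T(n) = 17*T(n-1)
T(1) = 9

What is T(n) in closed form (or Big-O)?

Each step multiplies by 17. T(n) = T(1)*17^(n-1) = 9*17^(n-1).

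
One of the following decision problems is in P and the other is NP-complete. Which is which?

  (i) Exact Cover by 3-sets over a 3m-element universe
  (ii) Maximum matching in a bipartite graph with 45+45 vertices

(i) is NP-complete: one of Karp's 21 NP-complete problems.
(ii) is P: Hopcroft-Karp runs in O(E sqrt(V)).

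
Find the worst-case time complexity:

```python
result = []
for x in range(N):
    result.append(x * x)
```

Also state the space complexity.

Time complexity: O(n).
Space complexity: O(n).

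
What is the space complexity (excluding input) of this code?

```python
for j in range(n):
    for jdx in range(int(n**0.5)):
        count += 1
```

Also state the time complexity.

Space complexity: O(1).
Only a constant amount of auxiliary storage is used; nothing grows with n.
Time complexity: O(n * sqrt(n)).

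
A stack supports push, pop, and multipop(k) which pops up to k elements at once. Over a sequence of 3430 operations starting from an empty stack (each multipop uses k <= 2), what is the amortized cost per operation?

Each element is pushed exactly once and popped at most once (whether by pop or as part of a multipop). So the total number of individual pops over the whole sequence is at most the number of pushes, which is at most 3430. Total work <= 2 * 3430, hence O(1) amortized per operation.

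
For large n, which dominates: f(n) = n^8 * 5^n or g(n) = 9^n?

g(n) = 9^n grows faster: 9^n / (n^8 5^n) = (9/5)^n / n^8 -> infinity since 9/5 > 1.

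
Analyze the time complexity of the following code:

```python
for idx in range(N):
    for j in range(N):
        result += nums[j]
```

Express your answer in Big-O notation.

Time complexity: O(n^2).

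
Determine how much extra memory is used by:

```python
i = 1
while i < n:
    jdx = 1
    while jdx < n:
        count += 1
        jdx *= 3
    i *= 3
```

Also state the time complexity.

Space complexity: O(1).
Only a constant amount of auxiliary storage is used; nothing grows with n.
Time complexity: O(log^2 n).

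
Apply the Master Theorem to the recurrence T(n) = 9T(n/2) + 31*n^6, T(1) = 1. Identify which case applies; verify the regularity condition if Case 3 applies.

a=9, b=2, f(n)=31*n^6.
log_2(9) = 3.17 < 6.
f(n) = Omega(n^(3.17+epsilon)) for some epsilon > 0, so Case 3 is the candidate.
Regularity: a*f(n/b) = 9*31*(n/2)^6 = (9/64)*31*n^6 <= c*f(n) with c = 9/64 < 1. Satisfied.
Case 3: T(n) = Theta(n^6).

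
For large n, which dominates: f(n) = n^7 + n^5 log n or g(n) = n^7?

f(n) = n^7 + n^5 log n and g(n) = n^7 are Theta of each other: the lower-order n^5 log n term is o(n^7); both are Theta(n^7).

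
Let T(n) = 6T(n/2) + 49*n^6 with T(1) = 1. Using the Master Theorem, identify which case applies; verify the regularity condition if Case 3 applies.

a=6, b=2, f(n)=49*n^6.
log_2(6) = 2.585 < 6.
f(n) = Omega(n^(2.585+epsilon)) for some epsilon > 0, so Case 3 is the candidate.
Regularity: a*f(n/b) = 6*49*(n/2)^6 = (6/64)*49*n^6 <= c*f(n) with c = 6/64 < 1. Satisfied.
Case 3: T(n) = Theta(n^6).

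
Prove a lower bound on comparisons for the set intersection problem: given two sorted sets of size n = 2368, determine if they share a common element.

For two sorted arrays of size n = 2368, any correct algorithm must examine Omega(n) elements. If fewer are examined, an adversary places a common element in an unexamined gap. A merge-based scan achieves O(n), so the bound is tight.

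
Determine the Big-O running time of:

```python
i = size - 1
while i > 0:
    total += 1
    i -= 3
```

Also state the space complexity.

Time complexity: O(n).
Space complexity: O(1).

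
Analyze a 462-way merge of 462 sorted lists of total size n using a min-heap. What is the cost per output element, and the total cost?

Maintain a min-heap of size 462 holding the current head of each list. Each output step does one extract-min (O(log 462)) and one insert of that list's next element (O(log 462)). Each of the n elements passes through the heap exactly once, so the total cost is O(n log 462), i.e. O(log 462) per output element.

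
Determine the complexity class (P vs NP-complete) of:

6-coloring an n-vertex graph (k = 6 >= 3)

This problem is NP-complete: graph k-coloring for k>=3 is NP-complete by reduction from 3-SAT.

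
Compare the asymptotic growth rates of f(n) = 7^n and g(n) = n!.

g(n) = n! grows faster: n!/7^n -> infinity by Stirling.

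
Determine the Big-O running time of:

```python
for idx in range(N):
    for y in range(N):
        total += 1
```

Time complexity: O(n^2).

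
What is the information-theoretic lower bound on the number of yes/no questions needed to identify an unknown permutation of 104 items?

There are 104! = 10299016745145627623848583864765044283053772454999072182325491776887871732475287174542709871683888003235965704141638377695179741979175588724736000000000000000000000000 permutations. Each yes/no question gives at most 1 bit, so at least ceil(log_2(10299016745145627623848583864765044283053772454999072182325491776887871732475287174542709871683888003235965704141638377695179741979175588724736000000000000000000000000)) = 552 questions are needed.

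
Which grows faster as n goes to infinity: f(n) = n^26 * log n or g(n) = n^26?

f(n) = n^26 * log n grows faster: extra log n factor -> infinity.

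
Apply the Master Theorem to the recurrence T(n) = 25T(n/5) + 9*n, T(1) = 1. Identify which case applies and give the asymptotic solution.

a=25, b=5, f(n)=9*n.
log_5(25) = 2 > 1.
Since f(n) = O(n^1) is polynomially smaller than n^2, Case 1 applies.
T(n) = Theta(n^2).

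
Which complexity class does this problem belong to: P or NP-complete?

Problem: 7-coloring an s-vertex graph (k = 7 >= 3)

This problem is NP-complete: graph k-coloring for k>=3 is NP-complete by reduction from 3-SAT.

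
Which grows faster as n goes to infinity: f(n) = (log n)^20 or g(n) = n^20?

g(n) = n^20 grows faster: any positive polynomial dominates any polylog.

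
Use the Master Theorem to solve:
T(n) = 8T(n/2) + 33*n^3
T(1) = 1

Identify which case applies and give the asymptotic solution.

a=8, b=2, f(n)=33*n^3.
log_2(8) = 3, so n^(log_b(a)) = n^3.
f(n) = Theta(n^3), so Case 2 applies.
T(n) = Theta(n^3 log n).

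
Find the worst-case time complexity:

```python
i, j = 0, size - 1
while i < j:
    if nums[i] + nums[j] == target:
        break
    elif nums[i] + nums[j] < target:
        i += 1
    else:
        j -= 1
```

Time complexity: O(n).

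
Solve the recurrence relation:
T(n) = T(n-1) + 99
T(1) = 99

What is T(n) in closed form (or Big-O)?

Unrolling: T(n) = T(n-1) + 99 = T(n-2) + 2*99 = ... = T(1) + (n-1)*99 = 99 + (n-1)*99 = 99n.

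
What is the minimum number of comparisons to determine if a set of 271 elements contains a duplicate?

Determining if 271 elements are all distinct requires Omega(n log n) comparisons in the comparison model. This follows from the element distinctness lower bound.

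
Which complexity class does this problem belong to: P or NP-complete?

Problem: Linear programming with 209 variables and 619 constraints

This problem is in P: the ellipsoid and interior-point methods run in polynomial time.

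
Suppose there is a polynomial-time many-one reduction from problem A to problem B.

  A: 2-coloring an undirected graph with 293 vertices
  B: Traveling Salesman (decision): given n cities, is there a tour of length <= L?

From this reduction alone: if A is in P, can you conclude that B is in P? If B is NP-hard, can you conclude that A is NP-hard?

A poly-time reduction A <=_p B transfers tractability DOWN (B easy => A easy) and hardness UP (A hard => B hard), not the reverse.
From A in P, the reduction alone does NOT give B in P: any problem in P trivially reduces to SAT, yet SAT is not known to be in P.
From B NP-hard, the reduction alone does NOT give A NP-hard: again, easy problems reduce to hard ones.
(Here in fact A is P and B is NP-complete.)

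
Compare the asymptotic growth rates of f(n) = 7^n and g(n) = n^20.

f(n) = 7^n grows faster: any exponential with base > 1 dominates every polynomial.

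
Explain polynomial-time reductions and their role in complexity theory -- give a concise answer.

A poly-time reduction from A to B transforms any instance of A into an instance of B in polynomial time. If A reduces to B and B is in P, then A is in P. If A is NP-hard and A reduces to B, then B is NP-hard. Reductions transfer hardness upward and tractability downward.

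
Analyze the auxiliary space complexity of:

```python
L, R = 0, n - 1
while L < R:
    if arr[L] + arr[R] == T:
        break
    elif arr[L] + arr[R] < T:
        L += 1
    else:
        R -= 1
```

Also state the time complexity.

Space complexity: O(1).
Only a constant amount of auxiliary storage is used; nothing grows with n.
Time complexity: O(n).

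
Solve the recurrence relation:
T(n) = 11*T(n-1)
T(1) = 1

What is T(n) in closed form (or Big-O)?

Each step multiplies by 11. T(n) = T(1)*11^(n-1) = 11^(n-1).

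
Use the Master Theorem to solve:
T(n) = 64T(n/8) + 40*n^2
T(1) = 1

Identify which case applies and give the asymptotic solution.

a=64, b=8, f(n)=40*n^2.
log_8(64) = 2, so n^(log_b(a)) = n^2.
f(n) = Theta(n^2), so Case 2 applies.
T(n) = Theta(n^2 log n).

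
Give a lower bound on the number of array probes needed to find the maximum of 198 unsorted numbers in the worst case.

Adversary: any unprobed cell could hold a value larger than everything seen so far. If fewer than 198 cells are probed, the adversary places the max in an unprobed cell. So all 198 cells must be examined; together with 198-1 comparisons this is tight.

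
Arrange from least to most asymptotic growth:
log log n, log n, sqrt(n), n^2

Ordered by growth rate: log log n < log n < sqrt(n) < n^2.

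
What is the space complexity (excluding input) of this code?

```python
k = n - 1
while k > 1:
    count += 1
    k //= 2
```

Space complexity: O(1).
Only a constant amount of auxiliary storage is used; nothing grows with n.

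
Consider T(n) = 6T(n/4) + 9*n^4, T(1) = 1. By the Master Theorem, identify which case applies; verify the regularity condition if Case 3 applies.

a=6, b=4, f(n)=9*n^4.
log_4(6) = 1.292 < 4.
f(n) = Omega(n^(1.292+epsilon)) for some epsilon > 0, so Case 3 is the candidate.
Regularity: a*f(n/b) = 6*9*(n/4)^4 = (6/256)*9*n^4 <= c*f(n) with c = 6/256 < 1. Satisfied.
Case 3: T(n) = Theta(n^4).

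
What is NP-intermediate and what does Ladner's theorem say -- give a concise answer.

NP-intermediate problems are in NP but neither in P nor NP-complete (assuming P != NP). Ladner's theorem proves such problems exist if P != NP. Graph isomorphism and integer factoring are candidate NP-intermediate problems -- no polynomial algorithm is known, but no NP-completeness proof exists either.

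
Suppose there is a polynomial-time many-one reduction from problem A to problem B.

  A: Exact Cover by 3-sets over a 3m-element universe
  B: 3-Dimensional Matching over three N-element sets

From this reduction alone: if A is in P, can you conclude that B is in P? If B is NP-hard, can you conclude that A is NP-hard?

A poly-time reduction A <=_p B transfers tractability DOWN (B easy => A easy) and hardness UP (A hard => B hard), not the reverse.
From A in P, the reduction alone does NOT give B in P: any problem in P trivially reduces to SAT, yet SAT is not known to be in P.
From B NP-hard, the reduction alone does NOT give A NP-hard: again, easy problems reduce to hard ones.
(Here in fact A is NP-complete and B is NP-complete.)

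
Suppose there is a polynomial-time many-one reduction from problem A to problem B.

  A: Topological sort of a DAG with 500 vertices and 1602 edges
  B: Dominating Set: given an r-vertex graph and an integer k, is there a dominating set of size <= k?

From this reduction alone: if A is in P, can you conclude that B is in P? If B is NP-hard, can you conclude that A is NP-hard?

A poly-time reduction A <=_p B transfers tractability DOWN (B easy => A easy) and hardness UP (A hard => B hard), not the reverse.
From A in P, the reduction alone does NOT give B in P: any problem in P trivially reduces to SAT, yet SAT is not known to be in P.
From B NP-hard, the reduction alone does NOT give A NP-hard: again, easy problems reduce to hard ones.
(Here in fact A is P and B is NP-complete.)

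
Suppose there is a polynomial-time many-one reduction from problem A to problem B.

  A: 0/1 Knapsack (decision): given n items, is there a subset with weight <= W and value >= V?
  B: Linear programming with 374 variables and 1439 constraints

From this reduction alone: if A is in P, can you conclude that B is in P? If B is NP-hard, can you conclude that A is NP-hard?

A poly-time reduction A <=_p B transfers tractability DOWN (B easy => A easy) and hardness UP (A hard => B hard), not the reverse.
From A in P, the reduction alone does NOT give B in P: any problem in P trivially reduces to SAT, yet SAT is not known to be in P.
From B NP-hard, the reduction alone does NOT give A NP-hard: again, easy problems reduce to hard ones.
(Here in fact A is NP-complete and B is in P, so no such reduction is known -- its existence would imply P = NP; the analysis concerns only what the assumed reduction would or would not let you conclude.)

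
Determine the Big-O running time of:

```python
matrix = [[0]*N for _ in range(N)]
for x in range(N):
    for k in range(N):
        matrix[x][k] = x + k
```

Time complexity: O(n^2).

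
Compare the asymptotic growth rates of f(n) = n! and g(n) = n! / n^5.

f(n) = n! grows faster: the ratio n!/(n!/n^5) = n^5 -> infinity.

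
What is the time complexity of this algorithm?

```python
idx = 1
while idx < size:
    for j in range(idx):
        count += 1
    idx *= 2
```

Time complexity: O(n).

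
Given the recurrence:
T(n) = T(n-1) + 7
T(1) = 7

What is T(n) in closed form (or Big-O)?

Unrolling: T(n) = T(n-1) + 7 = T(n-2) + 2*7 = ... = T(1) + (n-1)*7 = 7 + (n-1)*7 = 7n.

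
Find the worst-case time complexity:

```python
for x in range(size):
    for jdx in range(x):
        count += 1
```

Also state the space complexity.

Time complexity: O(n^2).
Space complexity: O(1).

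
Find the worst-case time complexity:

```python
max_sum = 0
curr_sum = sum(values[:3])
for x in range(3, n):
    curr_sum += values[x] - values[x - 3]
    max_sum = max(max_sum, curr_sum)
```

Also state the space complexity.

Time complexity: O(n).
Space complexity: O(1).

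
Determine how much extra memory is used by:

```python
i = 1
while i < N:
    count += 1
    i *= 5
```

Space complexity: O(1).
Only a constant amount of auxiliary storage is used; nothing grows with n.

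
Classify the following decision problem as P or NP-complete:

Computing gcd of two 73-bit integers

This problem is in P: the Euclidean algorithm runs in polynomial time in the bit-length.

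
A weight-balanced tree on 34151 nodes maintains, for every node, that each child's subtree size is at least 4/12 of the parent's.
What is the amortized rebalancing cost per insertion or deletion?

With balance ratio 4/12, tree height is O(log_{12/4}(34151)) = O(log n). A rebalance at a node of size s costs O(s) but requires Omega(s) updates in that subtree to retrigger. Summed over the O(log n) ancestors of the touched leaf, amortized rebalancing is O(log n).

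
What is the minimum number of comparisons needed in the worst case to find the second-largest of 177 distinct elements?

Lower bound: finding the max needs 177-1 comparisons. By the adversary weight-doubling argument, the max must personally win >= ceil(log_2(177)) = 8 comparisons; the 2nd-largest is among those 8 losers, needing 8-1 more comparisons. Total >= 177-1 + 8-1 = 183. A balanced knockout tournament achieves this.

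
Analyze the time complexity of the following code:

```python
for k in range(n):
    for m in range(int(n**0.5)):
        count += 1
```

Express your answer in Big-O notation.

Time complexity: O(n * sqrt(n)).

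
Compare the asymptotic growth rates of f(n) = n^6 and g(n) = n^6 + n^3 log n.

f(n) = n^6 and g(n) = n^6 + n^3 log n are Theta of each other: the lower-order n^3 log n term is o(n^6); both are Theta(n^6).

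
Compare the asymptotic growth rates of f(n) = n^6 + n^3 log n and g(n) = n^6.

f(n) = n^6 + n^3 log n and g(n) = n^6 are Theta of each other: the lower-order n^3 log n term is o(n^6); both are Theta(n^6).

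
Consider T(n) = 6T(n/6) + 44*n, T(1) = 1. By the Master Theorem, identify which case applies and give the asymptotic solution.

a=6, b=6, f(n)=44*n.
log_6(6) = 1, so n^(log_b(a)) = n.
f(n) = Theta(n), so Case 2 applies.
T(n) = Theta(n log n).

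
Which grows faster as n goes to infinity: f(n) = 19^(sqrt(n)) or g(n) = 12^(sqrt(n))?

f(n) = 19^(sqrt(n)) grows faster: ratio is (19/12)^(sqrt(n)) -> infinity since 19/12 > 1.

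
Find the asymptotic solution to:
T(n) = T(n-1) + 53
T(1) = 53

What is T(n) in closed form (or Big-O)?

Unrolling: T(n) = T(n-1) + 53 = T(n-2) + 2*53 = ... = T(1) + (n-1)*53 = 53 + (n-1)*53 = 53n.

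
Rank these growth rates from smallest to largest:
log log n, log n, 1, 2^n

Ordered by growth rate: 1 < log log n < log n < 2^n.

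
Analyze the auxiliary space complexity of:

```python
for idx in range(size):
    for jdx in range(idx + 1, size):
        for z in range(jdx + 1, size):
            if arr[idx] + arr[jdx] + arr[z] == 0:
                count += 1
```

Space complexity: O(1).
Only a constant amount of auxiliary storage is used; nothing grows with n.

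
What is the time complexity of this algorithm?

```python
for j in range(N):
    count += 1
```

Time complexity: O(n).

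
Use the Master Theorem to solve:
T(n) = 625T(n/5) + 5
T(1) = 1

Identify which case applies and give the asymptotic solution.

a=625, b=5, f(n)=5.
log_5(625) = 4 > 0.
Since f(n) = O(n^0) is polynomially smaller than n^4, Case 1 applies.
T(n) = Theta(n^4).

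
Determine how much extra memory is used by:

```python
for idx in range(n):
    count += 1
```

Space complexity: O(1).
Only a constant amount of auxiliary storage is used; nothing grows with n.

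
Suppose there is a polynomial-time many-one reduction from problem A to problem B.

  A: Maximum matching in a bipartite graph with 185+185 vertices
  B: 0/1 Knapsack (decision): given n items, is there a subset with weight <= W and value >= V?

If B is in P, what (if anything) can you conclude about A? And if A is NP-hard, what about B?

A poly-time reduction A <=_p B means any A-instance can be transformed to a B-instance in poly time.
If B is in P: compose the reduction with B's poly-time algorithm to solve A in poly time, so A is in P.
If A is NP-hard: every NP problem reduces to A, which reduces to B; composing reductions, every NP problem reduces to B, so B is NP-hard.
(Here in fact A is P and B is NP-complete.)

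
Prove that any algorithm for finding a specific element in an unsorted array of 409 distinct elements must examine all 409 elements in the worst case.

Adversary argument: if the algorithm examines fewer than 409 elements, the adversary places the target in an unexamined position. The algorithm cannot distinguish 'not present' from 'in unexamined position'.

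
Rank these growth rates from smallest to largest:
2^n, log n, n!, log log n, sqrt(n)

Ordered by growth rate: log log n < log n < sqrt(n) < 2^n < n!.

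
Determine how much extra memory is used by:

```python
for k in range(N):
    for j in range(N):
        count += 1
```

Space complexity: O(1).
Only a constant amount of auxiliary storage is used; nothing grows with n.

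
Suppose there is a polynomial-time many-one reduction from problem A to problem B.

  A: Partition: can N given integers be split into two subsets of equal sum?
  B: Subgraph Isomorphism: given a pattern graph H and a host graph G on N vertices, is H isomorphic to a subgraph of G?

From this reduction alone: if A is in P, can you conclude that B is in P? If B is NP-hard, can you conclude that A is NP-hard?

A poly-time reduction A <=_p B transfers tractability DOWN (B easy => A easy) and hardness UP (A hard => B hard), not the reverse.
From A in P, the reduction alone does NOT give B in P: any problem in P trivially reduces to SAT, yet SAT is not known to be in P.
From B NP-hard, the reduction alone does NOT give A NP-hard: again, easy problems reduce to hard ones.
(Here in fact A is NP-complete and B is NP-complete.)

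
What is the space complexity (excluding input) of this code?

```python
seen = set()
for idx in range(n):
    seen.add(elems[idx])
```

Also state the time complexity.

Space complexity: O(n).
Auxiliary storage grows linearly with the input size n in the worst case.
Time complexity: O(n).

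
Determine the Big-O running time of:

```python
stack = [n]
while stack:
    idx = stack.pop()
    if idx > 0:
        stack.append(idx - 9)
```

Time complexity: O(n).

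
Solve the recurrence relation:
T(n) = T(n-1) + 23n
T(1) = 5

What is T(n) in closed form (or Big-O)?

Unrolling: T(n) = 5 + 23*(2 + 3 + ... + n) = 5 + 23*(n(n+1)/2 - 1) = O(n^2).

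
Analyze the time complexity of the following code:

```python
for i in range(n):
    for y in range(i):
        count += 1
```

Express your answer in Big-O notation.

Time complexity: O(n^2).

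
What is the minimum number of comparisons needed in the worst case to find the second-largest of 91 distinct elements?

Lower bound: finding the max needs 91-1 comparisons. By the adversary weight-doubling argument, the max must personally win >= ceil(log_2(91)) = 7 comparisons; the 2nd-largest is among those 7 losers, needing 7-1 more comparisons. Total >= 91-1 + 7-1 = 96. A balanced knockout tournament achieves this.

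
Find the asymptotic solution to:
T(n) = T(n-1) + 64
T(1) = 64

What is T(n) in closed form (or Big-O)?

Unrolling: T(n) = T(n-1) + 64 = T(n-2) + 2*64 = ... = T(1) + (n-1)*64 = 64 + (n-1)*64 = 64n.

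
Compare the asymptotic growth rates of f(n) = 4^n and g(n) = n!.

g(n) = n! grows faster: n!/4^n -> infinity by Stirling.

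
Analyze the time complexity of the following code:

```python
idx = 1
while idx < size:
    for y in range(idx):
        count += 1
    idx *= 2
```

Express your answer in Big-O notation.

Time complexity: O(n).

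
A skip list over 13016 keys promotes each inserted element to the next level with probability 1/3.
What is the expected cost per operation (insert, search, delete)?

Expected number of levels is O(log_3(13016)) = O(log n). A search visits O(1) expected nodes per level over O(log n) levels. Insert/delete are a search plus O(1) pointer updates per level. Expected O(log n) per operation.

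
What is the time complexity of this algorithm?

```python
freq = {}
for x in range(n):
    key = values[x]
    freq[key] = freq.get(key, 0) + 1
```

Time complexity: O(n).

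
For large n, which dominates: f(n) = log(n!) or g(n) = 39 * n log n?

f(n) = log(n!) and g(n) = 39 * n log n are Theta of each other: Stirling: log(n!) = n log n - n + O(log n) = Theta(n log n); the constant 39 doesn't change the Theta class.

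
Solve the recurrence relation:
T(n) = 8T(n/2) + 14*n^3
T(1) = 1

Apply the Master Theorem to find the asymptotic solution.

a=8, b=2, f(n)=14*n^3. log_2(8) = 3. Case 2: T(n) = O(n^3 log n).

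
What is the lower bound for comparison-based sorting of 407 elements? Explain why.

A comparison-based sorting algorithm corresponds to a decision tree. With 407! possible permutations, the tree has 407! leaves. The height is at least log_2(407!) = Omega(n log n) by Stirling's approximation.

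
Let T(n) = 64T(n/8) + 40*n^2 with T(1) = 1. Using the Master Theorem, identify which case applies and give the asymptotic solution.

a=64, b=8, f(n)=40*n^2.
log_8(64) = 2, so n^(log_b(a)) = n^2.
f(n) = Theta(n^2), so Case 2 applies.
T(n) = Theta(n^2 log n).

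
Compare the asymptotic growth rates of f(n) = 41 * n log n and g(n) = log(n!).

f(n) = 41 * n log n and g(n) = log(n!) are Theta of each other: Stirling: log(n!) = n log n - n + O(log n) = Theta(n log n); the constant 41 doesn't change the Theta class.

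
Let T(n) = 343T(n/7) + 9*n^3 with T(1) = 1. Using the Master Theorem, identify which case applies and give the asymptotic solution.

a=343, b=7, f(n)=9*n^3.
log_7(343) = 3, so n^(log_b(a)) = n^3.
f(n) = Theta(n^3), so Case 2 applies.
T(n) = Theta(n^3 log n).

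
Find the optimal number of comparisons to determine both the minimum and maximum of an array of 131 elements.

Naive approach: 260 comparisons (130 for max + 130 for min).
Optimal: Compare elements in pairs first (floor(n/2) = 65 comparisons), then find max among winners and min among losers (65 comparisons each).
Total: ceil(3n/2) - 2 = 195 comparisons. An adversary argument shows this is also a lower bound.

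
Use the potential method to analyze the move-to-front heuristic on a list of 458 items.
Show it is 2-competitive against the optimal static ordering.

Let Phi = number of inversions between the MTF list and the optimal static list (0 <= Phi <= C(458,2)). Accessing an element at MTF position k and optimal position j: the move-to-front destroys all k-1 inversions in front of it that are not in front in optimal (>= k-j of them) and creates at most j-1 new ones. Amortized cost <= k + (j-1) - (k-j) = 2j - 1 <= 2 * optimal cost.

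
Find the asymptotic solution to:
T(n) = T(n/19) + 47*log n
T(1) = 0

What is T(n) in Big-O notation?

Each of the log_19(n) levels adds O(log n). T(n) = O(log^2 n).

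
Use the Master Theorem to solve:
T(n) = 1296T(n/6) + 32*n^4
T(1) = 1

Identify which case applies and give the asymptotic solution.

a=1296, b=6, f(n)=32*n^4.
log_6(1296) = 4, so n^(log_b(a)) = n^4.
f(n) = Theta(n^4), so Case 2 applies.
T(n) = Theta(n^4 log n).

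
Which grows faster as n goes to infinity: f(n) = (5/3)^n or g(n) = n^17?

f(n) = (5/3)^n grows faster: (5/3)^n is exponential with base 5/3 > 1, dominating every polynomial.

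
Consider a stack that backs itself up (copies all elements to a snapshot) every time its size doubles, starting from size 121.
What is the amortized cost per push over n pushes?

Backups occur at sizes 121, 242, 484, ..., copying 121 + 242 + 484 + ... <= 2n elements total (geometric series). Spread over n pushes, the amortized backup cost is O(1) per push.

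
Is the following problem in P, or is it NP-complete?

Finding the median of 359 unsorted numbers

This problem is in P: linear-time selection (median-of-medians) runs in O(n).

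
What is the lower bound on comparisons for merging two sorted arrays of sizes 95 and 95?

Adversary argument: with sizes 95 and 95 (differing by at most 1), interleave the two arrays so that every consecutive pair in the output comes from different inputs. Then each of the 189 adjacent output pairs must be directly compared, or the algorithm cannot determine their relative order. So 189 comparisons are necessary; standard merge achieves this.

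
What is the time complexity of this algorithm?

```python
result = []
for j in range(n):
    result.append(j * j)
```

Time complexity: O(n).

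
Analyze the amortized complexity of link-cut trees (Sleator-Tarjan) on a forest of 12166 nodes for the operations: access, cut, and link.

Link-cut trees represent the forest using splay trees over preferred paths. With potential Phi = sum over nodes of log(size of virtual subtree), each access on 12166 nodes is O(log 12166) = O(log n) amortized by the splay-tree access lemma. Cut and link are O(1) plus one access.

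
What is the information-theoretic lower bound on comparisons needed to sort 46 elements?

There are 46! = 5502622159812088949850305428800254892961651752960000000000 possible orderings. Each comparison gives 1 bit. We need at least ceil(log_2(5502622159812088949850305428800254892961651752960000000000)) = 192 comparisons.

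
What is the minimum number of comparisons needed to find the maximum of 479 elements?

Finding the maximum requires 478 comparisons. Each comparison eliminates exactly one candidate. With 479 candidates, we need 478 eliminations.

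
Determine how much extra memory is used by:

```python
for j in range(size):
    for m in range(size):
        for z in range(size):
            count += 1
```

Space complexity: O(1).
Only a constant amount of auxiliary storage is used; nothing grows with n.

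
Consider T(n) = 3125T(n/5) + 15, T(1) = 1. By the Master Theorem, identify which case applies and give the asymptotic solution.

a=3125, b=5, f(n)=15.
log_5(3125) = 5 > 0.
Since f(n) = O(n^0) is polynomially smaller than n^5, Case 1 applies.
T(n) = Theta(n^5).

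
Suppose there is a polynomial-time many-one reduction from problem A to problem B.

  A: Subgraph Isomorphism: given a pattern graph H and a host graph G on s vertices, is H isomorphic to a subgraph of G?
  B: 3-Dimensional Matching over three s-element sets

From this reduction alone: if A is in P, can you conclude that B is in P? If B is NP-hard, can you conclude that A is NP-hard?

A poly-time reduction A <=_p B transfers tractability DOWN (B easy => A easy) and hardness UP (A hard => B hard), not the reverse.
From A in P, the reduction alone does NOT give B in P: any problem in P trivially reduces to SAT, yet SAT is not known to be in P.
From B NP-hard, the reduction alone does NOT give A NP-hard: again, easy problems reduce to hard ones.
(Here in fact A is NP-complete and B is NP-complete.)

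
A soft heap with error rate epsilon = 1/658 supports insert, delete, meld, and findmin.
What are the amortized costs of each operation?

Soft heaps (Chazelle) allow up to an epsilon = 1/658 fraction of elements to have corrupted (raised) keys. Insert is O(log(1/epsilon)) = O(log 658) amortized -- the structure maintains heap-ordered binary trees of rank bounded by O(log(1/epsilon)). Meld concatenates root lists: O(1) amortized. Delete and findmin are O(1) amortized.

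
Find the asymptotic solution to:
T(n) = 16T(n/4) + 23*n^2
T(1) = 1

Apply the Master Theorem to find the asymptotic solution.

a=16, b=4, f(n)=23*n^2. log_4(16) = 2. Case 2: T(n) = O(n^2 log n).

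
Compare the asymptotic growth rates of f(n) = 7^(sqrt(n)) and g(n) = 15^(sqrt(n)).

g(n) = 15^(sqrt(n)) grows faster: ratio is (15/7)^(sqrt(n)) -> infinity since 15/7 > 1.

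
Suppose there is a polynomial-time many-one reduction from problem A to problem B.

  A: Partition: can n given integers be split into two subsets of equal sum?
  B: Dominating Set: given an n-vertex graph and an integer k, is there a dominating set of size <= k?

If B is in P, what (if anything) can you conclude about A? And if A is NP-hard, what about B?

A poly-time reduction A <=_p B means any A-instance can be transformed to a B-instance in poly time.
If B is in P: compose the reduction with B's poly-time algorithm to solve A in poly time, so A is in P.
If A is NP-hard: every NP problem reduces to A, which reduces to B; composing reductions, every NP problem reduces to B, so B is NP-hard.
(Here in fact A is NP-complete and B is NP-complete.)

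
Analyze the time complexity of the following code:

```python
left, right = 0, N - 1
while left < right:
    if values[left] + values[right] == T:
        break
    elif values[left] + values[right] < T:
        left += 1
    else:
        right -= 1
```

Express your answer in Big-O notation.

Time complexity: O(n).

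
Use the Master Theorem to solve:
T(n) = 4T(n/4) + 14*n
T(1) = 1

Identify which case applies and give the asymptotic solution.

a=4, b=4, f(n)=14*n.
log_4(4) = 1, so n^(log_b(a)) = n.
f(n) = Theta(n), so Case 2 applies.
T(n) = Theta(n log n).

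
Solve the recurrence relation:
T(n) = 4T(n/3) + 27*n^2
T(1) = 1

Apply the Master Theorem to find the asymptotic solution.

a=4, b=3, f(n)=27*n^2. log_3(4) = 1.262 < 2. Case 3: T(n) = O(n^2).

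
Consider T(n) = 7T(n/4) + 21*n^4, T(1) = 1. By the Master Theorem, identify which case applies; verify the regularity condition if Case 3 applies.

a=7, b=4, f(n)=21*n^4.
log_4(7) = 1.404 < 4.
f(n) = Omega(n^(1.404+epsilon)) for some epsilon > 0, so Case 3 is the candidate.
Regularity: a*f(n/b) = 7*21*(n/4)^4 = (7/256)*21*n^4 <= c*f(n) with c = 7/256 < 1. Satisfied.
Case 3: T(n) = Theta(n^4).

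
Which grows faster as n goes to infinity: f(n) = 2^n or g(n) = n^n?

g(n) = n^n grows faster: n^n / 2^n = (n/2)^n -> infinity once n > 2.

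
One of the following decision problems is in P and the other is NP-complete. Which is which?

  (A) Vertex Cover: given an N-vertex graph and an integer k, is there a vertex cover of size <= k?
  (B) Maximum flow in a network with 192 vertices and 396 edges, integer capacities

(A) is NP-complete: one of Karp's 21 NP-complete problems (with k part of the input; for any fixed constant k it is in P).
(B) is P: Edmonds-Karp / push-relabel run in polynomial time.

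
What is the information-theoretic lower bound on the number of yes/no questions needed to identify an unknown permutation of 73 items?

There are 73! = 4470115461512684340891257138125051110076800700282905015819080092370422104067183317016903680000000000000000 permutations. Each yes/no question gives at most 1 bit, so at least ceil(log_2(4470115461512684340891257138125051110076800700282905015819080092370422104067183317016903680000000000000000)) = 351 questions are needed.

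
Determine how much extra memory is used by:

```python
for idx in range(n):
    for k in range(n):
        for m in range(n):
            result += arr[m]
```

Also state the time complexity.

Space complexity: O(1).
Only a constant amount of auxiliary storage is used; nothing grows with n.
Time complexity: O(n^3).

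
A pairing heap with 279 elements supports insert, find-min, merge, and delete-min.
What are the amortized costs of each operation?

Pairing heaps are self-adjusting heap-ordered trees. Insert and merge link two roots: O(1). Find-min reads the root: O(1). Delete-min removes the root, then pairs children in two passes; amortized cost is O(log 279) = O(log n).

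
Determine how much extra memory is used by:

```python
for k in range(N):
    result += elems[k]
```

Space complexity: O(1).
Only a constant amount of auxiliary storage is used; nothing grows with n.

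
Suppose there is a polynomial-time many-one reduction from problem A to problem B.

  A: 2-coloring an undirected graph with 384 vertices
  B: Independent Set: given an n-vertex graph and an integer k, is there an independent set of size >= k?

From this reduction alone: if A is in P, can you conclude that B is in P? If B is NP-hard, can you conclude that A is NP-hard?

A poly-time reduction A <=_p B transfers tractability DOWN (B easy => A easy) and hardness UP (A hard => B hard), not the reverse.
From A in P, the reduction alone does NOT give B in P: any problem in P trivially reduces to SAT, yet SAT is not known to be in P.
From B NP-hard, the reduction alone does NOT give A NP-hard: again, easy problems reduce to hard ones.
(Here in fact A is P and B is NP-complete.)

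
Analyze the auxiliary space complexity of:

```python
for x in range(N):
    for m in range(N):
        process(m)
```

Space complexity: O(1).
Only a constant amount of auxiliary storage is used; nothing grows with n.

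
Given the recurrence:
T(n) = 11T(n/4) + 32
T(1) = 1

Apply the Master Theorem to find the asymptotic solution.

a=11, b=4, f(n)=32. log_4(11) = 1.73. Case 1 of Master Theorem: T(n) = O(n^1.73).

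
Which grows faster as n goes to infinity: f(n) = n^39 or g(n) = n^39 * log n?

g(n) = n^39 * log n grows faster: extra log n factor -> infinity.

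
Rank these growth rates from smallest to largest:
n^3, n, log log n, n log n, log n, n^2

Ordered by growth rate: log log n < log n < n < n log n < n^2 < n^3.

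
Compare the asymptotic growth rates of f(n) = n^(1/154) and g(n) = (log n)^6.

f(n) = n^(1/154) grows faster: any positive power of n dominates any polylog.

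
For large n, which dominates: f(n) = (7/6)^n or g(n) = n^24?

f(n) = (7/6)^n grows faster: (7/6)^n is exponential with base 7/6 > 1, dominating every polynomial.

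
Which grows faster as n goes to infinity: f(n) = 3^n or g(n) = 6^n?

g(n) = 6^n grows faster: (6/3)^n -> infinity since 6/3 > 1.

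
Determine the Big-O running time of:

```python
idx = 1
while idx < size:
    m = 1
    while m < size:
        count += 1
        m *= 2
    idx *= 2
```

Time complexity: O(log^2 n).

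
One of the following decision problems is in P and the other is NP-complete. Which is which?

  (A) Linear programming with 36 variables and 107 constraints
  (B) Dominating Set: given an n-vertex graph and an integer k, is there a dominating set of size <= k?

(A) is P: the ellipsoid and interior-point methods run in polynomial time.
(B) is NP-complete: reduces from Set Cover (with k part of the input).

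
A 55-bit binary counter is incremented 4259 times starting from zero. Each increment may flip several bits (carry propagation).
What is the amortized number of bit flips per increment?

Bit i flips on every 2^i-th increment, so over 4259 increments bit i flips floor(4259/2^i) times. Summing over i: total flips < 2 * 4259. Amortized: < 2 = O(1) per increment.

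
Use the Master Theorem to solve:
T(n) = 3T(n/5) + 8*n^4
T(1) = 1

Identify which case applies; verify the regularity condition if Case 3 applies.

a=3, b=5, f(n)=8*n^4.
log_5(3) = 0.6826 < 4.
f(n) = Omega(n^(0.6826+epsilon)) for some epsilon > 0, so Case 3 is the candidate.
Regularity: a*f(n/b) = 3*8*(n/5)^4 = (3/625)*8*n^4 <= c*f(n) with c = 3/625 < 1. Satisfied.
Case 3: T(n) = Theta(n^4).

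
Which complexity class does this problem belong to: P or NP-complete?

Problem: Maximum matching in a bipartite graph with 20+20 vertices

This problem is in P: Hopcroft-Karp runs in O(E sqrt(V)).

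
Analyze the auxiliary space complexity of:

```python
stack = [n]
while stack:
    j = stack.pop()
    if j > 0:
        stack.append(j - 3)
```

Space complexity: O(1).
Only a constant amount of auxiliary storage is used; nothing grows with n.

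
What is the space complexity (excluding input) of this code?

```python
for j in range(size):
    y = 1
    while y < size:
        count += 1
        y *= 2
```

Space complexity: O(1).
Only a constant amount of auxiliary storage is used; nothing grows with n.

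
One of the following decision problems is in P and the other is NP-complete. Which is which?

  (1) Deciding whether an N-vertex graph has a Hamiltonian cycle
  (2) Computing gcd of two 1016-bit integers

(1) is NP-complete: one of Karp's 21 NP-complete problems.
(2) is P: the Euclidean algorithm runs in polynomial time in the bit-length.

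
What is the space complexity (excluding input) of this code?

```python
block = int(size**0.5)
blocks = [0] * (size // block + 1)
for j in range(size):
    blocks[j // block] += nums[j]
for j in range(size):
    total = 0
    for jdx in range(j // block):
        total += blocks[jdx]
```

Space complexity: O(sqrt(n)).
Storage scales with sqrt(n).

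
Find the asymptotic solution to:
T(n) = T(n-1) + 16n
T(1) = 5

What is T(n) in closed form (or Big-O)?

Unrolling: T(n) = 5 + 16*(2 + 3 + ... + n) = 5 + 16*(n(n+1)/2 - 1) = O(n^2).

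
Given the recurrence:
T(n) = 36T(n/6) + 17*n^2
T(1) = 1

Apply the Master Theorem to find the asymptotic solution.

a=36, b=6, f(n)=17*n^2. log_6(36) = 2. Case 2: T(n) = O(n^2 log n).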